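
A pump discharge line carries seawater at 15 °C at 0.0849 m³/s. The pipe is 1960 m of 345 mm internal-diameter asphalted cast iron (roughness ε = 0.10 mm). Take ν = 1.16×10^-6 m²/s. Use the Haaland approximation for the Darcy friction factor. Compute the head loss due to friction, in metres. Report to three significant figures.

V = 4Q/(πD²) = 4·0.0849/(π·0.345²) = 0.9082 m/s
Re = VD/ν = 0.9082·0.345/1.16×10^-6 = 2.70×10^5 → turbulent
ε/D = 0.10/345 = 2.90×10^-4
Haaland: f = 0.01690
h_f = f(L/D)V²/(2g) = 0.01690·(1960/0.345)·0.9082²/(2·9.81) = 4.036 m

h_f ≈ 4.04 m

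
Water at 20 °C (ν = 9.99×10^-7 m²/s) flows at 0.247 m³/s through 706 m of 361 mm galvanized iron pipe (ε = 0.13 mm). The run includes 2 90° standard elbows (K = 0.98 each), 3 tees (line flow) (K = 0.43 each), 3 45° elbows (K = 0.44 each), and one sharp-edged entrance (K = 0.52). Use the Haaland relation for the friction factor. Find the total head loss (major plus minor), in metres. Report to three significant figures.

H_L ≈ 10.9 m

V = 4Q/(πD²) = 2.413 m/s; V²/2g = 0.2968 m
Re = 8.72×10^5, ε/D = 3.60×10^-4 → f = 0.01620 (Haaland)
Major: h_f = f(L/D)·V²/2g = 0.01620·1956·0.2968 = 9.403 m
Minor: ΣK = 5.09; h_m = ΣK·V²/2g = 1.511 m
Total H_L = 9.403 + 1.511 = 10.91 m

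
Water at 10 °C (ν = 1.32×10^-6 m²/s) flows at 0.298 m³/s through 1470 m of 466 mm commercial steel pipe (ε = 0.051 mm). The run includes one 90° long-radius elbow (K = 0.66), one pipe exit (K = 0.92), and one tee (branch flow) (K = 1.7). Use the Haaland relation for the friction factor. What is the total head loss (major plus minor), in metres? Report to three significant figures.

H_L ≈ 7.41 m

V = 4Q/(πD²) = 1.747 m/s; V²/2g = 0.1556 m
Re = 6.17×10^5, ε/D = 1.09×10^-4 → f = 0.01405 (Haaland)
Major: h_f = f(L/D)·V²/2g = 0.01405·3155·0.1556 = 6.897 m
Minor: ΣK = 3.28; h_m = ΣK·V²/2g = 0.5104 m
Total H_L = 6.897 + 0.5104 = 7.408 m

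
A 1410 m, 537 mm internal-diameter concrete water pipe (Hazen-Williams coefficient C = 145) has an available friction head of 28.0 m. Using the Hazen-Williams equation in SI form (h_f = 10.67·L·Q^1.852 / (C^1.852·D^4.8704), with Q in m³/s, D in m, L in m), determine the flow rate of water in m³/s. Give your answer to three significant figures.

Q ≈ 0.949 m³/s

Rearranging: Q = [h_f·C^1.852·D^4.8704 / (10.67·L)]^(1/1.852)
Q = [28.0·145^1.852·0.537^4.8704 / (10.67·1410)]^0.540 = 0.9485 m³/s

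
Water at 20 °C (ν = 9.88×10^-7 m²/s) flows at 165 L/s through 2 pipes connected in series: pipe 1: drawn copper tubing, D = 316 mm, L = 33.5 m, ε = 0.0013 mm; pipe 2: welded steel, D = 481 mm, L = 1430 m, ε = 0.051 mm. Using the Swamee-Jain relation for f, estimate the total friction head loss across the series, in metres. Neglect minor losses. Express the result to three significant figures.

Pipe 1: V = 2.104 m/s, Re = 6.73×10^5, ε/D = 4.11×10^-6, f = 0.01250, h_1 = f(L/D)V²/2g = 0.2990 m
Pipe 2: V = 0.9080 m/s, Re = 4.42×10^5, ε/D = 1.06×10^-4, f = 0.01475, h_2 = f(L/D)V²/2g = 1.842 m
Series → Q common, losses add: H = Σh = 2.141 m

H ≈ 2.14 m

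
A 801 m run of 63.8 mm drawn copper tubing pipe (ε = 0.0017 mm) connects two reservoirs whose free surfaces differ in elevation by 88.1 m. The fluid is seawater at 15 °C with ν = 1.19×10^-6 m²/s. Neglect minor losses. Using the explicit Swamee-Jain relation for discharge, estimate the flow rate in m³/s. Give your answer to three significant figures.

Swamee-Jain (Type II): Q = -0.965·√(gD⁵h_f/L)·ln[ε/(3.7D) + √(3.17ν²L/(gD³h_f))]
√(gD⁵h_f/L) = √(9.81·0.0638⁵·88.1/801) = 0.001068
ε/(3.7D) = 7.20×10^-6; √(3.17ν²L/(gD³h_f)) = 1.27×10^-4
Q = -0.965·0.001068·ln(1.338×10^-4) = 0.009192 m³/s
Check: V = 2.88 m/s, Re = 1.54×10^5, f = 0.01656, h_f = 87.6 m ≈ 88.1 m ✓

Q ≈ 0.00919 m³/s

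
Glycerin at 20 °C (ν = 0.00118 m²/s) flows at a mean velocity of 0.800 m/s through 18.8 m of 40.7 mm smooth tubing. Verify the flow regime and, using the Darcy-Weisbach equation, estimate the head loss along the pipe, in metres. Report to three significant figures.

Re = VD/ν = 0.800·0.04070/0.00118 = 27.6 → laminar (Re < 2300)
f = 64/Re = 2.319
h_f = f(L/D)V²/(2g) = 2.319·(18.8/0.04070)·0.800²/(2·9.81) = 34.95 m

h_f ≈ 34.9 m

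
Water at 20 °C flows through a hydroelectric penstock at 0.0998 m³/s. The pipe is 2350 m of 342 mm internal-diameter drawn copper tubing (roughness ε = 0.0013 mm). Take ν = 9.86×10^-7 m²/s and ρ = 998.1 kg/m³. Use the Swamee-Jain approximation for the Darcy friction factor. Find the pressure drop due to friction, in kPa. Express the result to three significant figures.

Δp ≈ 56.0 kPa

V = 4Q/(πD²) = 4·0.0998/(π·0.342²) = 1.086 m/s
Re = VD/ν = 1.086·0.342/9.86×10^-7 = 3.77×10^5 → turbulent
ε/D = 0.0013/342 = 3.80×10^-6
Swamee-Jain: f = 0.01383
h_f = f(L/D)V²/(2g) = 0.01383·(2350/0.342)·1.086²/(2·9.81) = 5.717 m
Δp = ρg·h_f = 998.1·9.81·5.717 = 55.98 kPa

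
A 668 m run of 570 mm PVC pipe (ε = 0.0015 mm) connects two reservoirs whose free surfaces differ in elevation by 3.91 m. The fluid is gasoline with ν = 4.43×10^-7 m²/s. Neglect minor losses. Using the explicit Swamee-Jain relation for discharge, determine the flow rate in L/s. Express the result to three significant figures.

Swamee-Jain (Type II): Q = -0.965·√(gD⁵h_f/L)·ln[ε/(3.7D) + √(3.17ν²L/(gD³h_f))]
√(gD⁵h_f/L) = √(9.81·0.570⁵·3.91/668) = 0.05878
ε/(3.7D) = 7.11×10^-7; √(3.17ν²L/(gD³h_f)) = 7.65×10^-6
Q = -0.965·0.05878·ln(8.360×10^-6) = 0.6632 m³/s
Check: V = 2.60 m/s, Re = 3.34×10^6, f = 0.009708, h_f = 3.92 m ≈ 3.91 m ✓

Q ≈ 663 L/s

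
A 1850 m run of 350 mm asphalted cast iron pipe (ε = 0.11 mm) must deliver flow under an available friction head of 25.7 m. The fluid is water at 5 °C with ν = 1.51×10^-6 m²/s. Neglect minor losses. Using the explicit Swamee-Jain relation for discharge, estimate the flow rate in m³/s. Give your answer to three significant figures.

Q ≈ 0.233 m³/s

Swamee-Jain (Type II): Q = -0.965·√(gD⁵h_f/L)·ln[ε/(3.7D) + √(3.17ν²L/(gD³h_f))]
√(gD⁵h_f/L) = √(9.81·0.350⁵·25.7/1850) = 0.02675
ε/(3.7D) = 8.49×10^-5; √(3.17ν²L/(gD³h_f)) = 3.52×10^-5
Q = -0.965·0.02675·ln(1.201×10^-4) = 0.2331 m³/s
Check: V = 2.42 m/s, Re = 5.61×10^5, f = 0.01636, h_f = 25.9 m ≈ 25.7 m ✓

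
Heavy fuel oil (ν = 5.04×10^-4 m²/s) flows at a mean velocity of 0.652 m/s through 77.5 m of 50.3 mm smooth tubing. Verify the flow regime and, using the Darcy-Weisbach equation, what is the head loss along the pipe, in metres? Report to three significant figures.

Re = VD/ν = 0.652·0.05030/5.04×10^-4 = 65.1 → laminar (Re < 2300)
f = 64/Re = 0.9835
h_f = f(L/D)V²/(2g) = 0.9835·(77.5/0.05030)·0.652²/(2·9.81) = 32.83 m

h_f ≈ 32.8 m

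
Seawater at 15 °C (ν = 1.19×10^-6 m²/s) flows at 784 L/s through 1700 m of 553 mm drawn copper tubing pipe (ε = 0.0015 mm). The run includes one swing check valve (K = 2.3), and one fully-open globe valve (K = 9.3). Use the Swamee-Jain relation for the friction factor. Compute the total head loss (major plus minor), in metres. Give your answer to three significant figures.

V = 4Q/(πD²) = 3.264 m/s; V²/2g = 0.5431 m
Re = 1.52×10^6, ε/D = 2.71×10^-6 → f = 0.01092 (Swamee-Jain)
Major: h_f = f(L/D)·V²/2g = 0.01092·3074·0.5431 = 18.24 m
Minor: ΣK = 11.6; h_m = ΣK·V²/2g = 6.300 m
Total H_L = 18.24 + 6.300 = 24.53 m

H_L ≈ 24.5 m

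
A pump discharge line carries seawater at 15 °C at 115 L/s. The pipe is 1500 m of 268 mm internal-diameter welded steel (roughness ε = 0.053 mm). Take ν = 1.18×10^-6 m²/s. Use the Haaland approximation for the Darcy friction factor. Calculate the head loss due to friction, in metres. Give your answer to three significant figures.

h_f ≈ 18.2 m

V = 4Q/(πD²) = 4·0.115/(π·0.268²) = 2.039 m/s
Re = VD/ν = 2.039·0.268/1.18×10^-6 = 4.63×10^5 → turbulent
ε/D = 0.053/268 = 1.98×10^-4
Haaland: f = 0.01537
h_f = f(L/D)V²/(2g) = 0.01537·(1500/0.268)·2.039²/(2·9.81) = 18.22 m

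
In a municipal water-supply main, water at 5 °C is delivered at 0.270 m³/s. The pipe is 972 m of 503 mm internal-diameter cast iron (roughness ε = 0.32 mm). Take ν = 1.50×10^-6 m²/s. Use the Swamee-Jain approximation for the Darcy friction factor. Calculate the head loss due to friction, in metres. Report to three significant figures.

h_f ≈ 3.39 m

V = 4Q/(πD²) = 4·0.270/(π·0.503²) = 1.359 m/s
Re = VD/ν = 1.359·0.503/1.50×10^-6 = 4.56×10^5 → turbulent
ε/D = 0.32/503 = 6.36×10^-4
Swamee-Jain: f = 0.01865
h_f = f(L/D)V²/(2g) = 0.01865·(972/0.503)·1.359²/(2·9.81) = 3.392 m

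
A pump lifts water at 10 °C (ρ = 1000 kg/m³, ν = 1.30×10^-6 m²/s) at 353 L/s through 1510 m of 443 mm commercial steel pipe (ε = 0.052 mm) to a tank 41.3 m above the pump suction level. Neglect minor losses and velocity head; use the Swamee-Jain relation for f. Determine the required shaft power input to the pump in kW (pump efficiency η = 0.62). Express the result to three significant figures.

P_shaft ≈ 302 kW

V = 4Q/(πD²) = 2.290 m/s; Re = 7.80×10^5; ε/D = 1.17×10^-4; f = 0.01404
h_f = f(L/D)V²/2g = 12.79 m
Total head H = z + h_f = 41.3 + 12.79 = 54.09 m
P_hyd = ρgQH = 1000·9.81·0.353·54.09 = 187.3 kW
P_shaft = P_hyd/η = 187.3/0.62 = 302.1 kW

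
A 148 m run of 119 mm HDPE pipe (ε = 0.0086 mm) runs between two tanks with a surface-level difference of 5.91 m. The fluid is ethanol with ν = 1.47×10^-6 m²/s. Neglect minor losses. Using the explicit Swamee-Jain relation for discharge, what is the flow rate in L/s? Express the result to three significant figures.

Swamee-Jain (Type II): Q = -0.965·√(gD⁵h_f/L)·ln[ε/(3.7D) + √(3.17ν²L/(gD³h_f))]
√(gD⁵h_f/L) = √(9.81·0.119⁵·5.91/148) = 0.003057
ε/(3.7D) = 1.95×10^-5; √(3.17ν²L/(gD³h_f)) = 1.02×10^-4
Q = -0.965·0.003057·ln(1.214×10^-4) = 0.02660 m³/s
Check: V = 2.39 m/s, Re = 1.94×10^5, f = 0.01625, h_f = 5.89 m ≈ 5.91 m ✓

Q ≈ 26.6 L/s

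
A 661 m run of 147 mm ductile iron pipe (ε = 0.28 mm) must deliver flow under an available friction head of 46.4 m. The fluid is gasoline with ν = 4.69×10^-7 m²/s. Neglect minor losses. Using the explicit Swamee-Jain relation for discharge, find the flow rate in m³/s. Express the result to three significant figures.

Swamee-Jain (Type II): Q = -0.965·√(gD⁵h_f/L)·ln[ε/(3.7D) + √(3.17ν²L/(gD³h_f))]
√(gD⁵h_f/L) = √(9.81·0.147⁵·46.4/661) = 0.006875
ε/(3.7D) = 5.15×10^-4; √(3.17ν²L/(gD³h_f)) = 1.79×10^-5
Q = -0.965·0.006875·ln(5.327×10^-4) = 0.05001 m³/s
Check: V = 2.95 m/s, Re = 9.24×10^5, f = 0.02341, h_f = 46.6 m ≈ 46.4 m ✓

Q ≈ 0.0500 m³/s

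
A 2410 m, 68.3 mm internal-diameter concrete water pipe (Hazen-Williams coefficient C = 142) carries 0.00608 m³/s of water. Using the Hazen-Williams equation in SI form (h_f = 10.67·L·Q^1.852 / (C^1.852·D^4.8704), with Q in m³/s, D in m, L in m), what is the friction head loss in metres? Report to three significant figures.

h_f ≈ 99.3 m

h_f = 10.67·2410·0.00608^1.852 / (142^1.852·0.0683^4.8704) = 99.26 m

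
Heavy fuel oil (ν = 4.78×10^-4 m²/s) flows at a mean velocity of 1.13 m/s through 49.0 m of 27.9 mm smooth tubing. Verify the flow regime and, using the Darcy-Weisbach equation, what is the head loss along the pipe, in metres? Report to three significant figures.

Re = VD/ν = 1.13·0.02790/4.78×10^-4 = 66.0 → laminar (Re < 2300)
f = 64/Re = 0.9703
h_f = f(L/D)V²/(2g) = 0.9703·(49.0/0.02790)·1.13²/(2·9.81) = 110.9 m

h_f ≈ 111 m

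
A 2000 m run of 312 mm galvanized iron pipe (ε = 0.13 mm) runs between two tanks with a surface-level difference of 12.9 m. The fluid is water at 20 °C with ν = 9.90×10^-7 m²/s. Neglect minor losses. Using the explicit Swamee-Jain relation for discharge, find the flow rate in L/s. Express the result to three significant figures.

Q ≈ 116 L/s

Swamee-Jain (Type II): Q = -0.965·√(gD⁵h_f/L)·ln[ε/(3.7D) + √(3.17ν²L/(gD³h_f))]
√(gD⁵h_f/L) = √(9.81·0.312⁵·12.9/2000) = 0.01368
ε/(3.7D) = 1.13×10^-4; √(3.17ν²L/(gD³h_f)) = 4.02×10^-5
Q = -0.965·0.01368·ln(1.528×10^-4) = 0.1160 m³/s
Check: V = 1.52 m/s, Re = 4.78×10^5, f = 0.01728, h_f = 13.0 m ≈ 12.9 m ✓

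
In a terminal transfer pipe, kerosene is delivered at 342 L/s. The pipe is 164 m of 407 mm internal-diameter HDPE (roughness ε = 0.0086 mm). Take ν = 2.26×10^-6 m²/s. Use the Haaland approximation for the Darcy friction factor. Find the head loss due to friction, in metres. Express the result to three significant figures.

V = 4Q/(πD²) = 4·0.342/(π·0.407²) = 2.629 m/s
Re = VD/ν = 2.629·0.407/2.26×10^-6 = 4.73×10^5 → turbulent
ε/D = 0.0086/407 = 2.11×10^-5
Haaland: f = 0.01343
h_f = f(L/D)V²/(2g) = 0.01343·(164/0.407)·2.629²/(2·9.81) = 1.906 m

h_f ≈ 1.91 m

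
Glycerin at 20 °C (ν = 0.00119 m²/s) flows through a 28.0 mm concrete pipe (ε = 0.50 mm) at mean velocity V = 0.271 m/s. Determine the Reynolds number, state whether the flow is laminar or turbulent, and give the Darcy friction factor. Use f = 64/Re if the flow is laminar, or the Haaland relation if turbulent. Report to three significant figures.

Re = VD/ν = 0.2710·0.0280/0.00119 = 6.38
Re < 2300 → laminar → f = 64/Re = 10.04

Re ≈ 6.38; laminar; f = 64/Re ≈ 10.0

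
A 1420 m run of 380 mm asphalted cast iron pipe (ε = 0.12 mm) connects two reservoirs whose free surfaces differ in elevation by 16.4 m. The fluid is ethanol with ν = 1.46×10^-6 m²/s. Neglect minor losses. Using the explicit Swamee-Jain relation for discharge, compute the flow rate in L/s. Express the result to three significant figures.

Swamee-Jain (Type II): Q = -0.965·√(gD⁵h_f/L)·ln[ε/(3.7D) + √(3.17ν²L/(gD³h_f))]
√(gD⁵h_f/L) = √(9.81·0.380⁵·16.4/1420) = 0.02996
ε/(3.7D) = 8.53×10^-5; √(3.17ν²L/(gD³h_f)) = 3.30×10^-5
Q = -0.965·0.02996·ln(1.183×10^-4) = 0.2614 m³/s
Check: V = 2.31 m/s, Re = 6.00×10^5, f = 0.01631, h_f = 16.5 m ≈ 16.4 m ✓

Q ≈ 261 L/s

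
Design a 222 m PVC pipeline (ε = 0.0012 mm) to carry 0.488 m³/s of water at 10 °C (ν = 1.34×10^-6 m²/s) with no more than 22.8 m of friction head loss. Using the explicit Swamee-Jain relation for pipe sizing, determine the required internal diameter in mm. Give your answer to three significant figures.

D ≈ 293 mm

Swamee-Jain (Type III): D = 0.66·[ε^1.25·(LQ²/(gh_f))^4.75 + ν·Q^9.4·(L/(gh_f))^5.2]^0.04
LQ²/(gh_f) = 0.2364; L/(gh_f) = 0.9925
Term 1 = ε^1.25·(…)^4.75 = 4.20×10^-11; Term 2 = ν·Q^9.4·(…)^5.2 = 1.52×10^-9
D = 0.66·(4.20×10^-11 + 1.52×10^-9)^0.04 = 0.2933 m = 293 mm
Check: V = 7.22 m/s, Re = 1.58×10^6, f = 0.01090, h_f = 21.9 m ≈ 22.8 m ✓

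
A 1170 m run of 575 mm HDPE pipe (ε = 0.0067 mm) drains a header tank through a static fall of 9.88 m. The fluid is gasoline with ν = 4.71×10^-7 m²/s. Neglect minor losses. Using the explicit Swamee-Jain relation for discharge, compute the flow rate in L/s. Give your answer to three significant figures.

Swamee-Jain (Type II): Q = -0.965·√(gD⁵h_f/L)·ln[ε/(3.7D) + √(3.17ν²L/(gD³h_f))]
√(gD⁵h_f/L) = √(9.81·0.575⁵·9.88/1170) = 0.07216
ε/(3.7D) = 3.15×10^-6; √(3.17ν²L/(gD³h_f)) = 6.68×10^-6
Q = -0.965·0.07216·ln(9.832×10^-6) = 0.8029 m³/s
Check: V = 3.09 m/s, Re = 3.77×10^6, f = 0.01001, h_f = 9.92 m ≈ 9.88 m ✓

Q ≈ 803 L/s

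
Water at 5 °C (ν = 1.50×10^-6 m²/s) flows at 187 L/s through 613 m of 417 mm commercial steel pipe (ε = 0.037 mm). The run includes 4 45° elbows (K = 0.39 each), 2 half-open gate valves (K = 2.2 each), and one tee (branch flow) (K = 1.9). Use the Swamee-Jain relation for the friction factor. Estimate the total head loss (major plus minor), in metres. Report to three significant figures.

H_L ≈ 2.83 m

V = 4Q/(πD²) = 1.369 m/s; V²/2g = 0.09556 m
Re = 3.81×10^5, ε/D = 8.87×10^-5 → f = 0.01483 (Swamee-Jain)
Major: h_f = f(L/D)·V²/2g = 0.01483·1470·0.09556 = 2.084 m
Minor: ΣK = 7.86; h_m = ΣK·V²/2g = 0.7511 m
Total H_L = 2.084 + 0.7511 = 2.835 m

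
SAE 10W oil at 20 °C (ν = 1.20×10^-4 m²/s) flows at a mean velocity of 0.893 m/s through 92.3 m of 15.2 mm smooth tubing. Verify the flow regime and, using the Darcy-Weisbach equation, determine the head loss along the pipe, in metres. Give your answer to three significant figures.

h_f ≈ 140 m

Re = VD/ν = 0.893·0.01520/1.20×10^-4 = 113 → laminar (Re < 2300)
f = 64/Re = 0.5658
h_f = f(L/D)V²/(2g) = 0.5658·(92.3/0.01520)·0.893²/(2·9.81) = 139.6 m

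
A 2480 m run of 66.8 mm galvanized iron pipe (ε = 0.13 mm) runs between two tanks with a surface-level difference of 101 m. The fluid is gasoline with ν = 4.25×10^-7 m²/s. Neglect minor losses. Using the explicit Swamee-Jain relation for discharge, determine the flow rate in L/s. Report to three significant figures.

Swamee-Jain (Type II): Q = -0.965·√(gD⁵h_f/L)·ln[ε/(3.7D) + √(3.17ν²L/(gD³h_f))]
√(gD⁵h_f/L) = √(9.81·0.0668⁵·101/2480) = 7.290×10^-4
ε/(3.7D) = 5.26×10^-4; √(3.17ν²L/(gD³h_f)) = 6.93×10^-5
Q = -0.965·7.290×10^-4·ln(5.953×10^-4) = 0.005224 m³/s
Check: V = 1.49 m/s, Re = 2.34×10^5, f = 0.02420, h_f = 102 m ≈ 101 m ✓

Q ≈ 5.22 L/s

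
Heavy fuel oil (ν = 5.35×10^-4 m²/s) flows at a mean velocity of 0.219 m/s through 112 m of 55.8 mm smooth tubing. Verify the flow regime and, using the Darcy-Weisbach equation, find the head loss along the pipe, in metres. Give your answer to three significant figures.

Re = VD/ν = 0.219·0.05580/5.35×10^-4 = 22.8 → laminar (Re < 2300)
f = 64/Re = 2.802
h_f = f(L/D)V²/(2g) = 2.802·(112/0.05580)·0.219²/(2·9.81) = 13.75 m

h_f ≈ 13.7 m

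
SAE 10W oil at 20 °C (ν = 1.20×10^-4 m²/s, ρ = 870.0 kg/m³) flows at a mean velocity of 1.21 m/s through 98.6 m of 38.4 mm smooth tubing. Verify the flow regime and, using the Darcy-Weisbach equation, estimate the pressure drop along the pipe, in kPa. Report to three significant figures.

Re = VD/ν = 1.21·0.03840/1.20×10^-4 = 387 → laminar (Re < 2300)
f = 64/Re = 0.1653
h_f = f(L/D)V²/(2g) = 0.1653·(98.6/0.03840)·1.21²/(2·9.81) = 31.67 m
Δp = ρg·h_f = 870.0·9.81·31.67 = 270.3 kPa

Δp ≈ 270 kPa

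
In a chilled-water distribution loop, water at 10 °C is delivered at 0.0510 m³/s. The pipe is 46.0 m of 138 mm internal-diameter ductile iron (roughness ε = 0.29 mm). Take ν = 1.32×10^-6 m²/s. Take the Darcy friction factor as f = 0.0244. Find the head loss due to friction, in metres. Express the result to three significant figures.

V = 4Q/(πD²) = 4·0.0510/(π·0.138²) = 3.410 m/s
h_f = f(L/D)V²/(2g) = 0.02440·(46.0/0.138)·3.410²/(2·9.81) = 4.820 m

h_f ≈ 4.82 m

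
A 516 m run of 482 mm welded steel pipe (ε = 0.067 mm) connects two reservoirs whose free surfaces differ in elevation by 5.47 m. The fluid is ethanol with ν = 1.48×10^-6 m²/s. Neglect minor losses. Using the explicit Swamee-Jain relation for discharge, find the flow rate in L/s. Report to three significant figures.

Q ≈ 486 L/s

Swamee-Jain (Type II): Q = -0.965·√(gD⁵h_f/L)·ln[ε/(3.7D) + √(3.17ν²L/(gD³h_f))]
√(gD⁵h_f/L) = √(9.81·0.482⁵·5.47/516) = 0.05201
ε/(3.7D) = 3.76×10^-5; √(3.17ν²L/(gD³h_f)) = 2.44×10^-5
Q = -0.965·0.05201·ln(6.199×10^-5) = 0.4863 m³/s
Check: V = 2.67 m/s, Re = 8.68×10^5, f = 0.01419, h_f = 5.50 m ≈ 5.47 m ✓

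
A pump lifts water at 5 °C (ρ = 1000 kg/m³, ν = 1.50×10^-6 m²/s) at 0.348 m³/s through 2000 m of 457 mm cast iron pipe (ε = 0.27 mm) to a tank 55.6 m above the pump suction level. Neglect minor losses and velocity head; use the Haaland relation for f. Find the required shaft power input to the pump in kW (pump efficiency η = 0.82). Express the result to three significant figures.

V = 4Q/(πD²) = 2.122 m/s; Re = 6.46×10^5; ε/D = 5.91×10^-4; f = 0.01797
h_f = f(L/D)V²/2g = 18.04 m
Total head H = z + h_f = 55.6 + 18.04 = 73.64 m
P_hyd = ρgQH = 1000·9.81·0.348·73.64 = 251.4 kW
P_shaft = P_hyd/η = 251.4/0.82 = 306.6 kW

P_shaft ≈ 307 kW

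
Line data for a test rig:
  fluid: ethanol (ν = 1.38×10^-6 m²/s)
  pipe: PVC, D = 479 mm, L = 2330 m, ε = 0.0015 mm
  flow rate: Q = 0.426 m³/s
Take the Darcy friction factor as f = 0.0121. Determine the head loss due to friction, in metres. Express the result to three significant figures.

h_f ≈ 16.8 m

V = 4Q/(πD²) = 4·0.426/(π·0.479²) = 2.364 m/s
h_f = f(L/D)V²/(2g) = 0.01210·(2330/0.479)·2.364²/(2·9.81) = 16.77 m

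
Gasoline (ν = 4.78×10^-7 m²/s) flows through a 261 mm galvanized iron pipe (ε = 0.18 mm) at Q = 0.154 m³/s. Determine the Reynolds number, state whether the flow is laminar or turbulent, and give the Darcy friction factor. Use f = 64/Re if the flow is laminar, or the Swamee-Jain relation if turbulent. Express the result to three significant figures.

Re ≈ 1.57×10^6; turbulent; f ≈ 0.0183

V = 4Q/(πD²) = 2.878 m/s
Re = VD/ν = 2.878·0.261/4.78×10^-7 = 1.57×10^6
Re > 4000 → turbulent; ε/D = 6.90×10^-4
Swamee-Jain: f = 0.01831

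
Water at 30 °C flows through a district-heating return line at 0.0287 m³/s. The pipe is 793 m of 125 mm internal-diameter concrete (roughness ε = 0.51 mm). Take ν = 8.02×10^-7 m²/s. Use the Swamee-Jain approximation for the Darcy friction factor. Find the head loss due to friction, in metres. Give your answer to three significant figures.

V = 4Q/(πD²) = 4·0.0287/(π·0.125²) = 2.339 m/s
Re = VD/ν = 2.339·0.125/8.02×10^-7 = 3.65×10^5 → turbulent
ε/D = 0.51/125 = 0.00408
Swamee-Jain: f = 0.02901
h_f = f(L/D)V²/(2g) = 0.02901·(793/0.125)·2.339²/(2·9.81) = 51.30 m

h_f ≈ 51.3 m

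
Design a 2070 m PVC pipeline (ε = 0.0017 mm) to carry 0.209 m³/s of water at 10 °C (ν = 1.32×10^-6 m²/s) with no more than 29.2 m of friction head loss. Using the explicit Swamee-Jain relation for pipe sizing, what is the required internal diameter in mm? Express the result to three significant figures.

Swamee-Jain (Type III): D = 0.66·[ε^1.25·(LQ²/(gh_f))^4.75 + ν·Q^9.4·(L/(gh_f))^5.2]^0.04
LQ²/(gh_f) = 0.3157; L/(gh_f) = 7.226
Term 1 = ε^1.25·(…)^4.75 = 2.57×10^-10; Term 2 = ν·Q^9.4·(…)^5.2 = 1.57×10^-8
D = 0.66·(2.57×10^-10 + 1.57×10^-8)^0.04 = 0.3219 m = 322 mm
Check: V = 2.57 m/s, Re = 6.26×10^5, f = 0.01268, h_f = 27.4 m ≈ 29.2 m ✓

D ≈ 322 mm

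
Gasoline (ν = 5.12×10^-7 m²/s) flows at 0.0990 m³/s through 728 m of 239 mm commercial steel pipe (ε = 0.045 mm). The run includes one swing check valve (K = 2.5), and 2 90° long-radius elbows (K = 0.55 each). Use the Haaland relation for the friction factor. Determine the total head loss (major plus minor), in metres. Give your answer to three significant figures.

H_L ≈ 11.8 m

V = 4Q/(πD²) = 2.207 m/s; V²/2g = 0.2482 m
Re = 1.03×10^6, ε/D = 1.88×10^-4 → f = 0.01444 (Haaland)
Major: h_f = f(L/D)·V²/2g = 0.01444·3046·0.2482 = 10.92 m
Minor: ΣK = 3.60; h_m = ΣK·V²/2g = 0.8935 m
Total H_L = 10.92 + 0.8935 = 11.81 m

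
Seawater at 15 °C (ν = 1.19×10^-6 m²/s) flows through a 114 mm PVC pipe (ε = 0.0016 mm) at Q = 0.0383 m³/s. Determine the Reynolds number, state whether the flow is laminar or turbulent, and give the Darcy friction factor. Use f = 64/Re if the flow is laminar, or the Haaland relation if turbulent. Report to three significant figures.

Re ≈ 3.59×10^5; turbulent; f ≈ 0.0140

V = 4Q/(πD²) = 3.752 m/s
Re = VD/ν = 3.752·0.114/1.19×10^-6 = 3.59×10^5
Re > 4000 → turbulent; ε/D = 1.40×10^-5
Haaland: f = 0.01400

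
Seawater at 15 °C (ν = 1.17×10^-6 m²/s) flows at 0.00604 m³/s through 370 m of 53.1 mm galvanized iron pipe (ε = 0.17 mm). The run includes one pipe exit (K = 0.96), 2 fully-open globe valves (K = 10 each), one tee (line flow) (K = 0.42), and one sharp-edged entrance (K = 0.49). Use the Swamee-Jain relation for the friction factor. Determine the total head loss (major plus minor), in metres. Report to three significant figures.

H_L ≈ 82.0 m

V = 4Q/(πD²) = 2.727 m/s; V²/2g = 0.3792 m
Re = 1.24×10^5, ε/D = 0.00320 → f = 0.02790 (Swamee-Jain)
Major: h_f = f(L/D)·V²/2g = 0.02790·6968·0.3792 = 73.71 m
Minor: ΣK = 21.9; h_m = ΣK·V²/2g = 8.292 m
Total H_L = 73.71 + 8.292 = 82.00 m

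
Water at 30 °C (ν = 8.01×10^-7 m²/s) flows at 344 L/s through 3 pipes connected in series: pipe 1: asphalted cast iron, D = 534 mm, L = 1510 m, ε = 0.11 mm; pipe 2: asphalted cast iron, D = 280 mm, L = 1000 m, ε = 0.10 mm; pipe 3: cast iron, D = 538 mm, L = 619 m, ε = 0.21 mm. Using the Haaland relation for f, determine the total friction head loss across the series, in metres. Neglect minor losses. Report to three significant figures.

H ≈ 97.1 m

Pipe 1: V = 1.536 m/s, Re = 1.02×10^6, ε/D = 2.06×10^-4, f = 0.01465, h_1 = f(L/D)V²/2g = 4.981 m
Pipe 2: V = 5.587 m/s, Re = 1.95×10^6, ε/D = 3.57×10^-4, f = 0.01583, h_2 = f(L/D)V²/2g = 89.95 m
Pipe 3: V = 1.513 m/s, Re = 1.02×10^6, ε/D = 3.90×10^-4, f = 0.01636, h_3 = f(L/D)V²/2g = 2.197 m
Series → Q common, losses add: H = Σh = 97.13 m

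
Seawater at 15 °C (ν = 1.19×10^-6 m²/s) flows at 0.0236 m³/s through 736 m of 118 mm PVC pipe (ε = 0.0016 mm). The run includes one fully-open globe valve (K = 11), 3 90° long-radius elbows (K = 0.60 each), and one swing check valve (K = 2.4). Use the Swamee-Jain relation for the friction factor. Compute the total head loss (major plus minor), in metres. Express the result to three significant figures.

H_L ≈ 26.5 m

V = 4Q/(πD²) = 2.158 m/s; V²/2g = 0.2374 m
Re = 2.14×10^5, ε/D = 1.36×10^-5 → f = 0.01546 (Swamee-Jain)
Major: h_f = f(L/D)·V²/2g = 0.01546·6237·0.2374 = 22.89 m
Minor: ΣK = 15.2; h_m = ΣK·V²/2g = 3.608 m
Total H_L = 22.89 + 3.608 = 26.50 m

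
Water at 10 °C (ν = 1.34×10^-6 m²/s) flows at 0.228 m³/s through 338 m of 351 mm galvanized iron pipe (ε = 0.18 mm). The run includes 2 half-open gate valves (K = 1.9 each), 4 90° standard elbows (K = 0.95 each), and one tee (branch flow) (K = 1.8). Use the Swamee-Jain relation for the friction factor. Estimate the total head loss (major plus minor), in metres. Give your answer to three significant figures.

H_L ≈ 7.48 m

V = 4Q/(πD²) = 2.356 m/s; V²/2g = 0.2830 m
Re = 6.17×10^5, ε/D = 5.13×10^-4 → f = 0.01769 (Swamee-Jain)
Major: h_f = f(L/D)·V²/2g = 0.01769·963.0·0.2830 = 4.819 m
Minor: ΣK = 9.40; h_m = ΣK·V²/2g = 2.660 m
Total H_L = 4.819 + 2.660 = 7.479 m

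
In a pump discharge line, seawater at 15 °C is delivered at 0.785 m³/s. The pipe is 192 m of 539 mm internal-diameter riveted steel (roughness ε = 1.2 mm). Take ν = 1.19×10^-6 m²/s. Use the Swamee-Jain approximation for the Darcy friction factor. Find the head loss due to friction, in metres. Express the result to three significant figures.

h_f ≈ 5.21 m

V = 4Q/(πD²) = 4·0.785/(π·0.539²) = 3.440 m/s
Re = VD/ν = 3.440·0.539/1.19×10^-6 = 1.56×10^6 → turbulent
ε/D = 1.2/539 = 0.00223
Swamee-Jain: f = 0.02427
h_f = f(L/D)V²/(2g) = 0.02427·(192/0.539)·3.440²/(2·9.81) = 5.215 m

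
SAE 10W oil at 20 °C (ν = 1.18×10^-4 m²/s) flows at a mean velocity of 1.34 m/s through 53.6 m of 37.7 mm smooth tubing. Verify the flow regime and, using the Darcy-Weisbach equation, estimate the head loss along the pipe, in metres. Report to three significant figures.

h_f ≈ 19.5 m

Re = VD/ν = 1.34·0.03770/1.18×10^-4 = 428 → laminar (Re < 2300)
f = 64/Re = 0.1495
h_f = f(L/D)V²/(2g) = 0.1495·(53.6/0.03770)·1.34²/(2·9.81) = 19.45 m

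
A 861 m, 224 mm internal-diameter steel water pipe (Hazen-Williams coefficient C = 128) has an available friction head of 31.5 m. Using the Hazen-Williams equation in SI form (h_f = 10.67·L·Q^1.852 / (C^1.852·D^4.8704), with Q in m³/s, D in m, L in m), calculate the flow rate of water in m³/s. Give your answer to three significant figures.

Rearranging: Q = [h_f·C^1.852·D^4.8704 / (10.67·L)]^(1/1.852)
Q = [31.5·128^1.852·0.224^4.8704 / (10.67·861)]^0.540 = 0.1168 m³/s

Q ≈ 0.117 m³/s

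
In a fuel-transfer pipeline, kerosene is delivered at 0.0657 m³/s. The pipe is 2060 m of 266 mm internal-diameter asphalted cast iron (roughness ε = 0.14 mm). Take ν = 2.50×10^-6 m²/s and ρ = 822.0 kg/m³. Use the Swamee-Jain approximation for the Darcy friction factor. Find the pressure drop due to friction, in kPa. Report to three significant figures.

V = 4Q/(πD²) = 4·0.0657/(π·0.266²) = 1.182 m/s
Re = VD/ν = 1.182·0.266/2.50×10^-6 = 1.26×10^5 → turbulent
ε/D = 0.14/266 = 5.26×10^-4
Swamee-Jain: f = 0.01997
h_f = f(L/D)V²/(2g) = 0.01997·(2060/0.266)·1.182²/(2·9.81) = 11.02 m
Δp = ρg·h_f = 822.0·9.81·11.02 = 88.87 kPa

Δp ≈ 88.9 kPa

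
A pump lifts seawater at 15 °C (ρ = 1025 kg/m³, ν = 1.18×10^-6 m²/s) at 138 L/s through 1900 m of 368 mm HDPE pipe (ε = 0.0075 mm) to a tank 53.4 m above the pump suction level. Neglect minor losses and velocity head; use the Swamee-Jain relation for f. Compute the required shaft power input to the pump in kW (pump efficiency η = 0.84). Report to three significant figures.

P_shaft ≈ 98.4 kW

V = 4Q/(πD²) = 1.297 m/s; Re = 4.05×10^5; ε/D = 2.04×10^-5; f = 0.01388
h_f = f(L/D)V²/2g = 6.150 m
Total head H = z + h_f = 53.4 + 6.150 = 59.55 m
P_hyd = ρgQH = 1025·9.81·0.138·59.55 = 82.63 kW
P_shaft = P_hyd/η = 82.63/0.84 = 98.37 kW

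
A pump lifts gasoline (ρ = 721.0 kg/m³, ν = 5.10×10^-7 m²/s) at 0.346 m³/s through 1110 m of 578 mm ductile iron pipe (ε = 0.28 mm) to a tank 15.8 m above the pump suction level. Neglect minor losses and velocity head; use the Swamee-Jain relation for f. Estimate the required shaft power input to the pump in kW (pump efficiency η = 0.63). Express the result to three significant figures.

P_shaft ≈ 72.6 kW

V = 4Q/(πD²) = 1.319 m/s; Re = 1.49×10^6; ε/D = 4.84×10^-4; f = 0.01701
h_f = f(L/D)V²/2g = 2.896 m
Total head H = z + h_f = 15.8 + 2.896 = 18.70 m
P_hyd = ρgQH = 721.0·9.81·0.346·18.70 = 45.75 kW
P_shaft = P_hyd/η = 45.75/0.63 = 72.63 kW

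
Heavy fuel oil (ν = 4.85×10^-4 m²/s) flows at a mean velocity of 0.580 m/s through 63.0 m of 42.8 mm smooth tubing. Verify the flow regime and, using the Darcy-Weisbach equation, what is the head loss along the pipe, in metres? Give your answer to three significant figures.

h_f ≈ 31.6 m

Re = VD/ν = 0.580·0.04280/4.85×10^-4 = 51.2 → laminar (Re < 2300)
f = 64/Re = 1.250
h_f = f(L/D)V²/(2g) = 1.250·(63.0/0.04280)·0.580²/(2·9.81) = 31.56 m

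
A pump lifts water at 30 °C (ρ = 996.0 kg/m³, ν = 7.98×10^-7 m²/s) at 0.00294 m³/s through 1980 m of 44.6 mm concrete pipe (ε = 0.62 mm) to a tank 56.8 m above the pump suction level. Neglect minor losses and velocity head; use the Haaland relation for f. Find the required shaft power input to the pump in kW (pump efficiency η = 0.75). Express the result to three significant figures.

V = 4Q/(πD²) = 1.882 m/s; Re = 1.05×10^5; ε/D = 0.0139; f = 0.04303
h_f = f(L/D)V²/2g = 344.8 m
Total head H = z + h_f = 56.8 + 344.8 = 401.6 m
P_hyd = ρgQH = 996.0·9.81·0.00294·401.6 = 11.54 kW
P_shaft = P_hyd/η = 11.54/0.75 = 15.38 kW

P_shaft ≈ 15.4 kW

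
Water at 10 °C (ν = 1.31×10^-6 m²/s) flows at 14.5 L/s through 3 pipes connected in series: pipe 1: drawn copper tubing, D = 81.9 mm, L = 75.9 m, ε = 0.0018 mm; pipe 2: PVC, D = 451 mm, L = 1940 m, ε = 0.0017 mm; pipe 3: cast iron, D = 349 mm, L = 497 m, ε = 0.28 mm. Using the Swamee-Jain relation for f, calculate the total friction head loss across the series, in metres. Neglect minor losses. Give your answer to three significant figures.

Pipe 1: V = 2.752 m/s, Re = 1.72×10^5, ε/D = 2.20×10^-5, f = 0.01618, h_1 = f(L/D)V²/2g = 5.790 m
Pipe 2: V = 0.09077 m/s, Re = 3.12×10^4, ε/D = 3.77×10^-6, f = 0.02316, h_2 = f(L/D)V²/2g = 0.04183 m
Pipe 3: V = 0.1516 m/s, Re = 4.04×10^4, ε/D = 8.02×10^-4, f = 0.02438, h_3 = f(L/D)V²/2g = 0.04065 m
Series → Q common, losses add: H = Σh = 5.873 m

H ≈ 5.87 m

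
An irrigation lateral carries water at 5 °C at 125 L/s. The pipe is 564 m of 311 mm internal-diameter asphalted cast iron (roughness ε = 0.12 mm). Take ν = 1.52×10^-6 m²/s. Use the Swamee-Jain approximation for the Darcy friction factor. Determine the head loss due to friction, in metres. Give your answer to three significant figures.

h_f ≈ 4.37 m

V = 4Q/(πD²) = 4·0.125/(π·0.311²) = 1.646 m/s
Re = VD/ν = 1.646·0.311/1.52×10^-6 = 3.37×10^5 → turbulent
ε/D = 0.12/311 = 3.86×10^-4
Swamee-Jain: f = 0.01748
h_f = f(L/D)V²/(2g) = 0.01748·(564/0.311)·1.646²/(2·9.81) = 4.374 m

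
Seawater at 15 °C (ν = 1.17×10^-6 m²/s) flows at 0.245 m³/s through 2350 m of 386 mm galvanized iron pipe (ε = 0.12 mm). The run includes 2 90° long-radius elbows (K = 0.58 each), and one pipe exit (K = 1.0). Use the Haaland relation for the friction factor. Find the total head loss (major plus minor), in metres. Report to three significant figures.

H_L ≈ 22.2 m

V = 4Q/(πD²) = 2.094 m/s; V²/2g = 0.2234 m
Re = 6.91×10^5, ε/D = 3.11×10^-4 → f = 0.01595 (Haaland)
Major: h_f = f(L/D)·V²/2g = 0.01595·6088·0.2234 = 21.70 m
Minor: ΣK = 2.16; h_m = ΣK·V²/2g = 0.4826 m
Total H_L = 21.70 + 0.4826 = 22.18 m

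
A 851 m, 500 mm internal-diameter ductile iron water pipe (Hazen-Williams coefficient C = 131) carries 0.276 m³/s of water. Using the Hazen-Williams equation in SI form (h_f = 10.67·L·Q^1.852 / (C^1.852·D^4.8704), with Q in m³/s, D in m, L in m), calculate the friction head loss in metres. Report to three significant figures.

h_f ≈ 2.93 m

h_f = 10.67·851·0.276^1.852 / (131^1.852·0.500^4.8704) = 2.935 m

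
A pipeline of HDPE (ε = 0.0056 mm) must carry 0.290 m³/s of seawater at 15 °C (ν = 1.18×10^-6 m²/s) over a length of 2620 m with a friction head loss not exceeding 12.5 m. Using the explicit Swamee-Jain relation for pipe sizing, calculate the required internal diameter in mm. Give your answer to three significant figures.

Swamee-Jain (Type III): D = 0.66·[ε^1.25·(LQ²/(gh_f))^4.75 + ν·Q^9.4·(L/(gh_f))^5.2]^0.04
LQ²/(gh_f) = 1.797; L/(gh_f) = 21.37
Term 1 = ε^1.25·(…)^4.75 = 4.41×10^-6; Term 2 = ν·Q^9.4·(…)^5.2 = 8.57×10^-5
D = 0.66·(4.41×10^-6 + 8.57×10^-5)^0.04 = 0.4547 m = 455 mm
Check: V = 1.79 m/s, Re = 6.88×10^5, f = 0.01261, h_f = 11.8 m ≈ 12.5 m ✓

D ≈ 455 mm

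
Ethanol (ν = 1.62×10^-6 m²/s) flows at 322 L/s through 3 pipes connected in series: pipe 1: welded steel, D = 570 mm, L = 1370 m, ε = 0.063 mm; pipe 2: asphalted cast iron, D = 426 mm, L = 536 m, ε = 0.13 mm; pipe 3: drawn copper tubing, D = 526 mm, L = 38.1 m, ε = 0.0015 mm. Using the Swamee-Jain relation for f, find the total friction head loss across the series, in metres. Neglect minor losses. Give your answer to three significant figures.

H ≈ 8.30 m

Pipe 1: V = 1.262 m/s, Re = 4.44×10^5, ε/D = 1.11×10^-4, f = 0.01479, h_1 = f(L/D)V²/2g = 2.885 m
Pipe 2: V = 2.259 m/s, Re = 5.94×10^5, ε/D = 3.05×10^-4, f = 0.01623, h_2 = f(L/D)V²/2g = 5.313 m
Pipe 3: V = 1.482 m/s, Re = 4.81×10^5, ε/D = 2.85×10^-6, f = 0.01323, h_3 = f(L/D)V²/2g = 0.1072 m
Series → Q common, losses add: H = Σh = 8.305 m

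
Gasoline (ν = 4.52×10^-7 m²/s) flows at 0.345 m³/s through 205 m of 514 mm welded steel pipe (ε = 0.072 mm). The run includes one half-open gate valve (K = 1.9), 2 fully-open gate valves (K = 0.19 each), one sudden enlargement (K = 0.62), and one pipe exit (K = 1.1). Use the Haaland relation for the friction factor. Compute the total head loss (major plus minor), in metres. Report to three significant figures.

H_L ≈ 1.32 m

V = 4Q/(πD²) = 1.663 m/s; V²/2g = 0.1409 m
Re = 1.89×10^6, ε/D = 1.40×10^-4 → f = 0.01342 (Haaland)
Major: h_f = f(L/D)·V²/2g = 0.01342·398.8·0.1409 = 0.7541 m
Minor: ΣK = 4.00; h_m = ΣK·V²/2g = 0.5636 m
Total H_L = 0.7541 + 0.5636 = 1.318 m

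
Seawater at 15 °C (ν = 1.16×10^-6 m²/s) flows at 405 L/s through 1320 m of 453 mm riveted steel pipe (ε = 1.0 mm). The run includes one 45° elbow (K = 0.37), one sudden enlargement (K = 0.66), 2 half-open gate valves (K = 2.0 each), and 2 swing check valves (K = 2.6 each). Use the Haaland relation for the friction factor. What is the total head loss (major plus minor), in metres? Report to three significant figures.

H_L ≈ 26.0 m

V = 4Q/(πD²) = 2.513 m/s; V²/2g = 0.3218 m
Re = 9.81×10^5, ε/D = 0.00221 → f = 0.02425 (Haaland)
Major: h_f = f(L/D)·V²/2g = 0.02425·2914·0.3218 = 22.74 m
Minor: ΣK = 10.2; h_m = ΣK·V²/2g = 3.292 m
Total H_L = 22.74 + 3.292 = 26.03 m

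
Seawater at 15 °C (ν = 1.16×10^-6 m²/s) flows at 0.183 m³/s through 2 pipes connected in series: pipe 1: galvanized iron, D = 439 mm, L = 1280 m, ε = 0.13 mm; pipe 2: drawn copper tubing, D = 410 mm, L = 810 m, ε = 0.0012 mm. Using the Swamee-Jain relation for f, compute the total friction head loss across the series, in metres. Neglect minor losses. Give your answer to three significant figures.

Pipe 1: V = 1.209 m/s, Re = 4.58×10^5, ε/D = 2.96×10^-4, f = 0.01645, h_1 = f(L/D)V²/2g = 3.573 m
Pipe 2: V = 1.386 m/s, Re = 4.90×10^5, ε/D = 2.93×10^-6, f = 0.01319, h_2 = f(L/D)V²/2g = 2.551 m
Series → Q common, losses add: H = Σh = 6.123 m

H ≈ 6.12 m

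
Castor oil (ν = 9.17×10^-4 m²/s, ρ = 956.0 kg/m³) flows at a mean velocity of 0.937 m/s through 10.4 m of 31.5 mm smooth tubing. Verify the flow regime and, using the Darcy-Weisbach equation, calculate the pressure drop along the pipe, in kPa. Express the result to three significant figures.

Re = VD/ν = 0.937·0.03150/9.17×10^-4 = 32.2 → laminar (Re < 2300)
f = 64/Re = 1.988
h_f = f(L/D)V²/(2g) = 1.988·(10.4/0.03150)·0.937²/(2·9.81) = 29.38 m
Δp = ρg·h_f = 956.0·9.81·29.38 = 275.5 kPa

Δp ≈ 276 kPa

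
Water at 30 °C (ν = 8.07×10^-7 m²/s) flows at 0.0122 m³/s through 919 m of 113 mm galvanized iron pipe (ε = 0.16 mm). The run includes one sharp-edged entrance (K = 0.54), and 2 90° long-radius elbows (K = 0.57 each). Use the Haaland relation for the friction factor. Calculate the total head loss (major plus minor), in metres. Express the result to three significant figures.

V = 4Q/(πD²) = 1.217 m/s; V²/2g = 0.07543 m
Re = 1.70×10^5, ε/D = 0.00142 → f = 0.02260 (Haaland)
Major: h_f = f(L/D)·V²/2g = 0.02260·8133·0.07543 = 13.86 m
Minor: ΣK = 1.68; h_m = ΣK·V²/2g = 0.1267 m
Total H_L = 13.86 + 0.1267 = 13.99 m

H_L ≈ 14.0 m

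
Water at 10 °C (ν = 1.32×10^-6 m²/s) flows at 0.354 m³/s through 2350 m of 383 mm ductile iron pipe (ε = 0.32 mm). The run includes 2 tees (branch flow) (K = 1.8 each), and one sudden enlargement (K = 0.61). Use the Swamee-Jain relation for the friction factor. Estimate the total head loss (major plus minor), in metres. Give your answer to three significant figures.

H_L ≈ 59.0 m

V = 4Q/(πD²) = 3.073 m/s; V²/2g = 0.4812 m
Re = 8.92×10^5, ε/D = 8.36×10^-4 → f = 0.01929 (Swamee-Jain)
Major: h_f = f(L/D)·V²/2g = 0.01929·6136·0.4812 = 56.95 m
Minor: ΣK = 4.21; h_m = ΣK·V²/2g = 2.026 m
Total H_L = 56.95 + 2.026 = 58.98 m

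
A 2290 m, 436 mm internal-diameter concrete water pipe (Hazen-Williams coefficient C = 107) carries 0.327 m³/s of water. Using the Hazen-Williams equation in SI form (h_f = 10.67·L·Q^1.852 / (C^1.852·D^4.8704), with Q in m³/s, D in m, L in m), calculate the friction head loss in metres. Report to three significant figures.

h_f ≈ 30.6 m

h_f = 10.67·2290·0.327^1.852 / (107^1.852·0.436^4.8704) = 30.65 m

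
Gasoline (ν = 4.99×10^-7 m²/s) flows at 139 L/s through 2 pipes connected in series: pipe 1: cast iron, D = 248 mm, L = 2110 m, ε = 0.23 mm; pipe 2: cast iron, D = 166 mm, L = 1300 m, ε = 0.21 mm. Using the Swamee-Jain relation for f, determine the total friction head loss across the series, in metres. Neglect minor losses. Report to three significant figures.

H ≈ 416 m

Pipe 1: V = 2.878 m/s, Re = 1.43×10^6, ε/D = 9.27×10^-4, f = 0.01958, h_1 = f(L/D)V²/2g = 70.31 m
Pipe 2: V = 6.423 m/s, Re = 2.14×10^6, ε/D = 0.00127, f = 0.02098, h_2 = f(L/D)V²/2g = 345.5 m
Series → Q common, losses add: H = Σh = 415.8 m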